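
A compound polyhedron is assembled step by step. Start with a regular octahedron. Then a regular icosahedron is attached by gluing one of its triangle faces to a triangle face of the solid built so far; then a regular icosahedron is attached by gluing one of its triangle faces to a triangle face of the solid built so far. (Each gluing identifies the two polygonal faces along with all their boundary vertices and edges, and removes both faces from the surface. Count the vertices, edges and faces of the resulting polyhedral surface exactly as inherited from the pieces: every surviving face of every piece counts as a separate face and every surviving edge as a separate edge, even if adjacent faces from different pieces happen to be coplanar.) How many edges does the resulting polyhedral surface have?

66

A regular octahedron: V=6, E=12, F=8.
Attach a regular icosahedron (V=12, E=30, F=20) along a 3-gon: merge 3 vertices and 3 edges, delete both glued faces → V=15, E=39, F=26.
Attach a regular icosahedron (V=12, E=30, F=20) along a 3-gon: merge 3 vertices and 3 edges, delete both glued faces → V=24, E=66, F=44.
Check: V − E + F = 24 − 66 + 44 = 2.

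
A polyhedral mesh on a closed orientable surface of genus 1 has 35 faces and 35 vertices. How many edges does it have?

For a closed orientable surface of genus 1, χ = 2 − 2·1 = 0.
E = V + F − (0) = 35 + 35 − (0) = 70.

70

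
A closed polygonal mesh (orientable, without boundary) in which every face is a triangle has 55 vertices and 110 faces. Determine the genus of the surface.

1

Every face is a triangle, so 2E = 3·110 = 330, giving E = 165.
χ = V − E + F = 55 − 165 + 110 = 0.
For a closed orientable surface χ = 2 − 2g, so g = (2 − (0))/2 = 1.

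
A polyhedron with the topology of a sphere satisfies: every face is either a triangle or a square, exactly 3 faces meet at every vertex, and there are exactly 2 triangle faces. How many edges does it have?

9

Let x be the number of squares; then F = 2 + x.
Edge–face incidences: 2E = 3·2 + 4·x = 6 + 4x.
Every vertex has degree 3, so 3V = 2E.
Euler: V − E + F = 2 ⇒ (2E)/3 − E + (2 + x) = 2.
Multiply by 6: 2·(2E) − 3·(2E) + 6·(2 + x) = 12, i.e. 12 + 6x − (6 + 4x) = 12.
Collecting terms: 2x + 6 = 12, so 2x = 6, so x = 3.
Then 2E = 6 + 4·3 = 18, so E = 9, V = 2E/3 = 6, F = 2 + 3 = 5.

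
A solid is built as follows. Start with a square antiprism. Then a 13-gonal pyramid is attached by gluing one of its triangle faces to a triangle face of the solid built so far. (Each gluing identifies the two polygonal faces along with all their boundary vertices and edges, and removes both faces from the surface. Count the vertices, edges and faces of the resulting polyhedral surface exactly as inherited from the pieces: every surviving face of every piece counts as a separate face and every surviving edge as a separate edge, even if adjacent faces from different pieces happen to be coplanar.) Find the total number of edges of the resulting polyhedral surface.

39

A square antiprism: V=8, E=16, F=10.
Attach a 13-gonal pyramid (V=14, E=26, F=14) along a 3-gon: merge 3 vertices and 3 edges, delete both glued faces → V=19, E=39, F=22.
Check: V − E + F = 19 − 39 + 22 = 2.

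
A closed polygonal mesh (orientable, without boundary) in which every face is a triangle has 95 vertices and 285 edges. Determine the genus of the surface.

Every face is a triangle and each edge borders two faces, so 3F = 2·285, giving F = 190.
χ = V − E + F = 95 − 285 + 190 = 0.
For a closed orientable surface χ = 2 − 2g, so g = (2 − (0))/2 = 1.

1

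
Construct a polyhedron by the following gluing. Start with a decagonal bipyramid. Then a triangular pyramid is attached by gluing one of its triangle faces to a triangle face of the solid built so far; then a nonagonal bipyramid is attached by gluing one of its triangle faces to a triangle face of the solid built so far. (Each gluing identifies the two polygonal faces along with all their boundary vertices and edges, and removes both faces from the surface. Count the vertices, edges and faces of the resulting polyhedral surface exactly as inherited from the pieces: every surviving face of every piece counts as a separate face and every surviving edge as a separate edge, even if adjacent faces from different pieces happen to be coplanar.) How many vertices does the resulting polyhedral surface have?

A decagonal bipyramid: V=12, E=30, F=20.
Attach a triangular pyramid (V=4, E=6, F=4) along a 3-gon: merge 3 vertices and 3 edges, delete both glued faces → V=13, E=33, F=22.
Attach a nonagonal bipyramid (V=11, E=27, F=18) along a 3-gon: merge 3 vertices and 3 edges, delete both glued faces → V=21, E=57, F=38.
Check: V − E + F = 21 − 57 + 38 = 2.

21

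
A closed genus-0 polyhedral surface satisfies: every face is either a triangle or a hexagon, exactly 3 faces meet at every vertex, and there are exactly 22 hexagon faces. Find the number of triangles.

Let x be the number of triangles; then F = 22 + x.
Edge–face incidences: 2E = 6·22 + 3·x = 132 + 3x.
Every vertex has degree 3, so 3V = 2E.
Euler: V − E + F = 2 ⇒ (2E)/3 − E + (22 + x) = 2.
Multiply by 6: 2·(2E) − 3·(2E) + 6·(22 + x) = 12, i.e. 132 + 6x − (132 + 3x) = 12.
Collecting terms: 3x = 12, so x = 4.
Then 2E = 132 + 3·4 = 144, so E = 72, V = 2E/3 = 48, F = 22 + 4 = 26.

4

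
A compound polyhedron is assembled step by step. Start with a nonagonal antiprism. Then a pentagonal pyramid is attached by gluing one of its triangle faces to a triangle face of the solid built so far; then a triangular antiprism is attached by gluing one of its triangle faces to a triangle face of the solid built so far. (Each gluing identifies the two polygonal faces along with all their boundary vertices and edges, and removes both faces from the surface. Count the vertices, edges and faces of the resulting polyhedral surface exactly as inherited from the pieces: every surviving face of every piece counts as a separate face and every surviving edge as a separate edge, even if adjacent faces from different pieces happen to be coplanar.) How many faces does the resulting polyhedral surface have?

A nonagonal antiprism: V=18, E=36, F=20.
Attach a pentagonal pyramid (V=6, E=10, F=6) along a 3-gon: merge 3 vertices and 3 edges, delete both glued faces → V=21, E=43, F=24.
Attach a triangular antiprism (V=6, E=12, F=8) along a 3-gon: merge 3 vertices and 3 edges, delete both glued faces → V=24, E=52, F=30.
Check: V − E + F = 24 − 52 + 30 = 2.

30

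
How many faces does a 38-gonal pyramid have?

A pyramid on an n-gon base has one n-gon and n triangles: V = 38 + 1 = 39, E = 2·38 = 76, F = 38 + 1 = 39.

39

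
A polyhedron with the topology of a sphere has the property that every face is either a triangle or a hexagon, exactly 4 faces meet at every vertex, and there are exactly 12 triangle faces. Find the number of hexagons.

2

Let x be the number of hexagons; then F = 12 + x.
Edge–face incidences: 2E = 3·12 + 6·x = 36 + 6x.
Every vertex has degree 4, so 4V = 2E.
Euler: V − E + F = 2 ⇒ (2E)/4 − E + (12 + x) = 2.
Multiply by 8: 2·(2E) − 4·(2E) + 8·(12 + x) = 16, i.e. 96 + 8x − 2·(36 + 6x) = 16.
Collecting terms: −4x + 24 = 16, so −4x = −8, so x = 2.
Then 2E = 36 + 6·2 = 48, so E = 24, V = 2E/4 = 12, F = 12 + 2 = 14.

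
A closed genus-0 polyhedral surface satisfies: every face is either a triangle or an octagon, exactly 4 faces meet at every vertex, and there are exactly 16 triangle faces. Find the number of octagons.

2

Let x be the number of octagons; then F = 16 + x.
Edge–face incidences: 2E = 3·16 + 8·x = 48 + 8x.
Every vertex has degree 4, so 4V = 2E.
Euler: V − E + F = 2 ⇒ (2E)/4 − E + (16 + x) = 2.
Multiply by 8: 2·(2E) − 4·(2E) + 8·(16 + x) = 16, i.e. 128 + 8x − 2·(48 + 8x) = 16.
Collecting terms: −8x + 32 = 16, so −8x = −16, so x = 2.
Then 2E = 48 + 8·2 = 64, so E = 32, V = 2E/4 = 16, F = 16 + 2 = 18.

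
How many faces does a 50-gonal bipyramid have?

100

A bipyramid over an n-gon has 2n triangular faces and n + 2 vertices: V = 50 + 2 = 52, E = 3·50 = 150, F = 2·50 = 100.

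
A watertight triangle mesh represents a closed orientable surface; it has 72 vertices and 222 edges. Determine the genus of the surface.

2

Every face is a triangle and each edge borders two faces, so 3F = 2·222, giving F = 148.
χ = V − E + F = 72 − 222 + 148 = -2.
For a closed orientable surface χ = 2 − 2g, so g = (2 − (-2))/2 = 2.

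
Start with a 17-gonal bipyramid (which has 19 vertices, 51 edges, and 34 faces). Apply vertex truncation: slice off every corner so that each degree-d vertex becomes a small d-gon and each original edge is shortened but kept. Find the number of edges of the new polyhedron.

Truncation replaces each original edge-end by a new vertex, so V′ = 2E = 102.
Each original edge survives, and each old vertex of degree d contributes d new edges; summing degrees gives Σd = 2E, so E′ = E + 2E = 3E = 153.
Each original face survives and each original vertex becomes one new face: F′ = F + V = 53.

153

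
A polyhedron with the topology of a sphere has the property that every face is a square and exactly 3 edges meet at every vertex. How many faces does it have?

6

Each face has 4 edges and each edge borders two faces, so 2E = 4F.
Each vertex has degree 3, so 3V = 2E and hence V = 4F/3.
Euler: V − E + F = 2 ⇒ (4F/3) − (4F/2) + F = 2.
Multiply by 6: (8 − 12 + 6)F = 12, i.e. 2F = 12.
So F = 6, E = 4·6/2 = 12, V = 4·6/3 = 8.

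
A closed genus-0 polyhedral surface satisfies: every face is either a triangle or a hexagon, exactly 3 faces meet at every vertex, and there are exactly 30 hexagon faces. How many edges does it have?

96

Let x be the number of triangles; then F = 30 + x.
Edge–face incidences: 2E = 6·30 + 3·x = 180 + 3x.
Every vertex has degree 3, so 3V = 2E.
Euler: V − E + F = 2 ⇒ (2E)/3 − E + (30 + x) = 2.
Multiply by 6: 2·(2E) − 3·(2E) + 6·(30 + x) = 12, i.e. 180 + 6x − (180 + 3x) = 12.
Collecting terms: 3x = 12, so x = 4.
Then 2E = 180 + 3·4 = 192, so E = 96, V = 2E/3 = 64, F = 30 + 4 = 34.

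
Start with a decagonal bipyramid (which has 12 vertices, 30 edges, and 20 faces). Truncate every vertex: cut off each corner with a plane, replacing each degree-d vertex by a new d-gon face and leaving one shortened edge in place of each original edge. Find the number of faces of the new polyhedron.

Truncation replaces each original edge-end by a new vertex, so V′ = 2E = 60.
Each original edge survives, and each old vertex of degree d contributes d new edges; summing degrees gives Σd = 2E, so E′ = E + 2E = 3E = 90.
Each original face survives and each original vertex becomes one new face: F′ = F + V = 32.

32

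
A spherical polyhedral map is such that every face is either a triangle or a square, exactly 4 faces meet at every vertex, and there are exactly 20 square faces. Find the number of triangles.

Let x be the number of triangles; then F = 20 + x.
Edge–face incidences: 2E = 4·20 + 3·x = 80 + 3x.
Every vertex has degree 4, so 4V = 2E.
Euler: V − E + F = 2 ⇒ (2E)/4 − E + (20 + x) = 2.
Multiply by 8: 2·(2E) − 4·(2E) + 8·(20 + x) = 16, i.e. 160 + 8x − 2·(80 + 3x) = 16.
Collecting terms: 2x = 16, so x = 8.
Then 2E = 80 + 3·8 = 104, so E = 52, V = 2E/4 = 26, F = 20 + 8 = 28.

8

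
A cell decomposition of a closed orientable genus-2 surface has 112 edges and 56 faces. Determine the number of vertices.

54

For a closed orientable surface of genus 2, χ = 2 − 2·2 = -2.
V = -2 + E − F = -2 + 112 − 56 = 54.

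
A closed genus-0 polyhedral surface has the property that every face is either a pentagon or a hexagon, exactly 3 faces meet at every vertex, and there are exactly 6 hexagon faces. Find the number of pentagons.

12

Let x be the number of pentagons; then F = 6 + x.
Edge–face incidences: 2E = 6·6 + 5·x = 36 + 5x.
Every vertex has degree 3, so 3V = 2E.
Euler: V − E + F = 2 ⇒ (2E)/3 − E + (6 + x) = 2.
Multiply by 6: 2·(2E) − 3·(2E) + 6·(6 + x) = 12, i.e. 36 + 6x − (36 + 5x) = 12.
Collecting terms: x = 12.
Then 2E = 36 + 5·12 = 96, so E = 48, V = 2E/3 = 32, F = 6 + 12 = 18.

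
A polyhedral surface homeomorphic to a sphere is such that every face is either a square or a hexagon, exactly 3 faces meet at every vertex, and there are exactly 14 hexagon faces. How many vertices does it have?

36

Let x be the number of squares; then F = 14 + x.
Edge–face incidences: 2E = 6·14 + 4·x = 84 + 4x.
Every vertex has degree 3, so 3V = 2E.
Euler: V − E + F = 2 ⇒ (2E)/3 − E + (14 + x) = 2.
Multiply by 6: 2·(2E) − 3·(2E) + 6·(14 + x) = 12, i.e. 84 + 6x − (84 + 4x) = 12.
Collecting terms: 2x = 12, so x = 6.
Then 2E = 84 + 4·6 = 108, so E = 54, V = 2E/3 = 36, F = 14 + 6 = 20.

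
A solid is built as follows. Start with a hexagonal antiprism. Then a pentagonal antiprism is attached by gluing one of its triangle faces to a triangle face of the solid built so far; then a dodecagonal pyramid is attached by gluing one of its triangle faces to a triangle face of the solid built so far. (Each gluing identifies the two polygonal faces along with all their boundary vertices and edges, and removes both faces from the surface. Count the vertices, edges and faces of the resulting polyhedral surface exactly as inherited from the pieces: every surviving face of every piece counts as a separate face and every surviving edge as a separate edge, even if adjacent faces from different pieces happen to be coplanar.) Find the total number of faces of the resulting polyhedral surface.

35

A hexagonal antiprism: V=12, E=24, F=14.
Attach a pentagonal antiprism (V=10, E=20, F=12) along a 3-gon: merge 3 vertices and 3 edges, delete both glued faces → V=19, E=41, F=24.
Attach a dodecagonal pyramid (V=13, E=24, F=13) along a 3-gon: merge 3 vertices and 3 edges, delete both glued faces → V=29, E=62, F=35.
Check: V − E + F = 29 − 62 + 35 = 2.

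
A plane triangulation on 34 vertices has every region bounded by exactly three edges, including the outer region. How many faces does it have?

64

In a plane triangulation 3F = 2E and V − E + F = 2, so F = 2V − 4 = 2·34 − 4 = 64.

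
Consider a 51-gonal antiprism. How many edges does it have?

An antiprism on an n-gon has two n-gon caps and 2n triangles: V = 2·51 = 102, E = 4·51 = 204, F = 2·51 + 2 = 104.

204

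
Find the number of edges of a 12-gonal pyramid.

24

A pyramid on an n-gon base has one n-gon and n triangles: V = 12 + 1 = 13, E = 2·12 = 24, F = 12 + 1 = 13.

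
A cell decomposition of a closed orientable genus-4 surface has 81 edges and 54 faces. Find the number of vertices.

For a closed orientable surface of genus 4, χ = 2 − 2·4 = -6.
V = -6 + E − F = -6 + 81 − 54 = 21.

21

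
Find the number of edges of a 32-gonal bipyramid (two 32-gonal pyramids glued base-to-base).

96

A bipyramid over an n-gon has 2n triangular faces and n + 2 vertices: V = 32 + 2 = 34, E = 3·32 = 96, F = 2·32 = 64.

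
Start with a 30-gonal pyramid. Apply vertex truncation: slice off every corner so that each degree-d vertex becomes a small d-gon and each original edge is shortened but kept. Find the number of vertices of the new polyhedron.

120

The base solid has V = 31, E = 60, F = 31.
Truncation replaces each original edge-end by a new vertex, so V′ = 2E = 120.
Each original edge survives, and each old vertex of degree d contributes d new edges; summing degrees gives Σd = 2E, so E′ = E + 2E = 3E = 180.
Each original face survives and each original vertex becomes one new face: F′ = F + V = 62.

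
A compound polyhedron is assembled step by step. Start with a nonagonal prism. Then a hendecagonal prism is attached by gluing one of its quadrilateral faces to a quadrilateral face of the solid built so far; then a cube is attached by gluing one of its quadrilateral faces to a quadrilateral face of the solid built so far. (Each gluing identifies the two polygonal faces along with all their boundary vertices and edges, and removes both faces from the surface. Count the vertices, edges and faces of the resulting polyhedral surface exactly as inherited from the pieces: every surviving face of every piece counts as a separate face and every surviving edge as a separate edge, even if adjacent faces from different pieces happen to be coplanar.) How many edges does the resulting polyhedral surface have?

A nonagonal prism: V=18, E=27, F=11.
Attach a hendecagonal prism (V=22, E=33, F=13) along a 4-gon: merge 4 vertices and 4 edges, delete both glued faces → V=36, E=56, F=22.
Attach a cube (V=8, E=12, F=6) along a 4-gon: merge 4 vertices and 4 edges, delete both glued faces → V=40, E=64, F=26.
Check: V − E + F = 40 − 64 + 26 = 2.

64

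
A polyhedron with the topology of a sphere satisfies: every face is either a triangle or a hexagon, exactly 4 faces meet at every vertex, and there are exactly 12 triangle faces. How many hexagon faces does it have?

2

Let x be the number of hexagons; then F = 12 + x.
Edge–face incidences: 2E = 3·12 + 6·x = 36 + 6x.
Every vertex has degree 4, so 4V = 2E.
Euler: V − E + F = 2 ⇒ (2E)/4 − E + (12 + x) = 2.
Multiply by 8: 2·(2E) − 4·(2E) + 8·(12 + x) = 16, i.e. 96 + 8x − 2·(36 + 6x) = 16.
Collecting terms: −4x + 24 = 16, so −4x = −8, so x = 2.
Then 2E = 36 + 6·2 = 48, so E = 24, V = 2E/4 = 12, F = 12 + 2 = 14.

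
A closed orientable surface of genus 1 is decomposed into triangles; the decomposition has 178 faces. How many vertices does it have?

χ = 2 − 2·1 = 0, and every face is a triangle so 3F = 2E.
E = 3·178/2 = 267. Then V = 0 + E − F = 0 + 267 − 178 = 89.

89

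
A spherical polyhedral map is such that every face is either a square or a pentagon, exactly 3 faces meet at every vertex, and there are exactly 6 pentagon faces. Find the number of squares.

Let x be the number of squares; then F = 6 + x.
Edge–face incidences: 2E = 5·6 + 4·x = 30 + 4x.
Every vertex has degree 3, so 3V = 2E.
Euler: V − E + F = 2 ⇒ (2E)/3 − E + (6 + x) = 2.
Multiply by 6: 2·(2E) − 3·(2E) + 6·(6 + x) = 12, i.e. 36 + 6x − (30 + 4x) = 12.
Collecting terms: 2x + 6 = 12, so 2x = 6, so x = 3.
Then 2E = 30 + 4·3 = 42, so E = 21, V = 2E/3 = 14, F = 6 + 3 = 9.

3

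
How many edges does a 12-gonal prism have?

A prism on an n-gon has two n-gon bases and n rectangular sides: V = 2·12 = 24, E = 3·12 = 36, F = 12 + 2 = 14.

36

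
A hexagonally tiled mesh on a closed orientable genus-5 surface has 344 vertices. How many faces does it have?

χ = 2 − 2·5 = -8, and every face is a hexagon so 6F = 2E.
V − E + F = -8 with E = 6F/2 gives 344 − (6/2 − 1)·F = -8, so F = 176 and E = 528.

176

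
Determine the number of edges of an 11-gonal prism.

A prism on an n-gon has two n-gon bases and n rectangular sides: V = 2·11 = 22, E = 3·11 = 33, F = 11 + 2 = 13.

33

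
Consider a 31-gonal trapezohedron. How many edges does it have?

The n-trapezohedron (dual of the n-antiprism) has V = 2·31 + 2 = 64, E = 4·31 = 124, F = 2·31 = 62.

124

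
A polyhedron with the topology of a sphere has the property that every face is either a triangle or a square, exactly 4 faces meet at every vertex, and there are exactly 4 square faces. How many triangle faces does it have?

Let x be the number of triangles; then F = 4 + x.
Edge–face incidences: 2E = 4·4 + 3·x = 16 + 3x.
Every vertex has degree 4, so 4V = 2E.
Euler: V − E + F = 2 ⇒ (2E)/4 − E + (4 + x) = 2.
Multiply by 8: 2·(2E) − 4·(2E) + 8·(4 + x) = 16, i.e. 32 + 8x − 2·(16 + 3x) = 16.
Collecting terms: 2x = 16, so x = 8.
Then 2E = 16 + 3·8 = 40, so E = 20, V = 2E/4 = 10, F = 4 + 8 = 12.

8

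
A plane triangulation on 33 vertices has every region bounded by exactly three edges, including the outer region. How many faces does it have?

In a plane triangulation 3F = 2E and V − E + F = 2, so F = 2V − 4 = 2·33 − 4 = 62.

62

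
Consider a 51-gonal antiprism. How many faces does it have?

An antiprism on an n-gon has two n-gon caps and 2n triangles: V = 2·51 = 102, E = 4·51 = 204, F = 2·51 + 2 = 104.

104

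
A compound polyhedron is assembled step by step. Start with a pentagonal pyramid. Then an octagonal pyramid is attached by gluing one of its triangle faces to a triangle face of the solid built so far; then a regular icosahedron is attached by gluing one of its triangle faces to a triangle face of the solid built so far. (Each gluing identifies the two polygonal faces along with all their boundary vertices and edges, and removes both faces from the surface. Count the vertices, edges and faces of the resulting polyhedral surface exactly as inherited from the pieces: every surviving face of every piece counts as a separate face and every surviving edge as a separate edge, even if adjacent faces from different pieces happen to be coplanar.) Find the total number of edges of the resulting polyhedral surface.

A pentagonal pyramid: V=6, E=10, F=6.
Attach an octagonal pyramid (V=9, E=16, F=9) along a 3-gon: merge 3 vertices and 3 edges, delete both glued faces → V=12, E=23, F=13.
Attach a regular icosahedron (V=12, E=30, F=20) along a 3-gon: merge 3 vertices and 3 edges, delete both glued faces → V=21, E=50, F=31.
Check: V − E + F = 21 − 50 + 31 = 2.

50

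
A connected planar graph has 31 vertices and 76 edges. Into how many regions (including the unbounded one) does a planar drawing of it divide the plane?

Euler's formula for a connected plane graph: V − E + F = 2, so F = 2 − 31 + 76 = 47.

47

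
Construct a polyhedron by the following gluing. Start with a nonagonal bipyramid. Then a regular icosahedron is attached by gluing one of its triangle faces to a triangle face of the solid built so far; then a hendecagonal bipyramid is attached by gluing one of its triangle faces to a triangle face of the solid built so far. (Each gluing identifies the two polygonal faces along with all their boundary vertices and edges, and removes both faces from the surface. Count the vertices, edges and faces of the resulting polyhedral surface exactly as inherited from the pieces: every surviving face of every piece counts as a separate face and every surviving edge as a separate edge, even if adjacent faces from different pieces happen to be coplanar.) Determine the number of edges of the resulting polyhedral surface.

A nonagonal bipyramid: V=11, E=27, F=18.
Attach a regular icosahedron (V=12, E=30, F=20) along a 3-gon: merge 3 vertices and 3 edges, delete both glued faces → V=20, E=54, F=36.
Attach a hendecagonal bipyramid (V=13, E=33, F=22) along a 3-gon: merge 3 vertices and 3 edges, delete both glued faces → V=30, E=84, F=56.
Check: V − E + F = 30 − 84 + 56 = 2.

84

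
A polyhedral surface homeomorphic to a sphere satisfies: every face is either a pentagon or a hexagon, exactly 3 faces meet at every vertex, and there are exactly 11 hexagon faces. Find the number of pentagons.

12

Let x be the number of pentagons; then F = 11 + x.
Edge–face incidences: 2E = 6·11 + 5·x = 66 + 5x.
Every vertex has degree 3, so 3V = 2E.
Euler: V − E + F = 2 ⇒ (2E)/3 − E + (11 + x) = 2.
Multiply by 6: 2·(2E) − 3·(2E) + 6·(11 + x) = 12, i.e. 66 + 6x − (66 + 5x) = 12.
Collecting terms: x = 12.
Then 2E = 66 + 5·12 = 126, so E = 63, V = 2E/3 = 42, F = 11 + 12 = 23.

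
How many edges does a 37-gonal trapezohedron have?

The n-trapezohedron (dual of the n-antiprism) has V = 2·37 + 2 = 76, E = 4·37 = 148, F = 2·37 = 74.

148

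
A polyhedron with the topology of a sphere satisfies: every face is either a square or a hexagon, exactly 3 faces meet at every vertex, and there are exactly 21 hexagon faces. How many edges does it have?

75

Let x be the number of squares; then F = 21 + x.
Edge–face incidences: 2E = 6·21 + 4·x = 126 + 4x.
Every vertex has degree 3, so 3V = 2E.
Euler: V − E + F = 2 ⇒ (2E)/3 − E + (21 + x) = 2.
Multiply by 6: 2·(2E) − 3·(2E) + 6·(21 + x) = 12, i.e. 126 + 6x − (126 + 4x) = 12.
Collecting terms: 2x = 12, so x = 6.
Then 2E = 126 + 4·6 = 150, so E = 75, V = 2E/3 = 50, F = 21 + 6 = 27.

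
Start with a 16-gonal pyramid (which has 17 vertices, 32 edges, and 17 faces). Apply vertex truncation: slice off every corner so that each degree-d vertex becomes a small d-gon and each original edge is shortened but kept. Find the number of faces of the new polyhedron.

Truncation replaces each original edge-end by a new vertex, so V′ = 2E = 64.
Each original edge survives, and each old vertex of degree d contributes d new edges; summing degrees gives Σd = 2E, so E′ = E + 2E = 3E = 96.
Each original face survives and each original vertex becomes one new face: F′ = F + V = 34.

34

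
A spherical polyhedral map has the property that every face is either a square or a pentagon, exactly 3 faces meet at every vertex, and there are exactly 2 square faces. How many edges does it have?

Let x be the number of pentagons; then F = 2 + x.
Edge–face incidences: 2E = 4·2 + 5·x = 8 + 5x.
Every vertex has degree 3, so 3V = 2E.
Euler: V − E + F = 2 ⇒ (2E)/3 − E + (2 + x) = 2.
Multiply by 6: 2·(2E) − 3·(2E) + 6·(2 + x) = 12, i.e. 12 + 6x − (8 + 5x) = 12.
Collecting terms: x + 4 = 12, so x = 8.
Then 2E = 8 + 5·8 = 48, so E = 24, V = 2E/3 = 16, F = 2 + 8 = 10.

24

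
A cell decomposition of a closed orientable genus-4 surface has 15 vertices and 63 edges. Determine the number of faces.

For a closed orientable surface of genus 4, χ = 2 − 2·4 = -6.
F = -6 − V + E = -6 − 15 + 63 = 42.

42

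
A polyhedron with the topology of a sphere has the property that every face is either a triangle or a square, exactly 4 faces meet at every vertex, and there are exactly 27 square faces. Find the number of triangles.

8

Let x be the number of triangles; then F = 27 + x.
Edge–face incidences: 2E = 4·27 + 3·x = 108 + 3x.
Every vertex has degree 4, so 4V = 2E.
Euler: V − E + F = 2 ⇒ (2E)/4 − E + (27 + x) = 2.
Multiply by 8: 2·(2E) − 4·(2E) + 8·(27 + x) = 16, i.e. 216 + 8x − 2·(108 + 3x) = 16.
Collecting terms: 2x = 16, so x = 8.
Then 2E = 108 + 3·8 = 132, so E = 66, V = 2E/4 = 33, F = 27 + 8 = 35.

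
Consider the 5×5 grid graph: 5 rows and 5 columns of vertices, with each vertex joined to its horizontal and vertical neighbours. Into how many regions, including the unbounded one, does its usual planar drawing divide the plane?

17

The grid has V = 5·5 = 25 vertices and E = 5·4 + 5·4 = 40 edges.
F = 2 − V + E = 2 − 25 + 40 = 17.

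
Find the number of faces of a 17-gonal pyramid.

18

A pyramid on an n-gon base has one n-gon and n triangles: V = 17 + 1 = 18, E = 2·17 = 34, F = 17 + 1 = 18.
Check: V − E + F = 18 − 34 + 18 = 2.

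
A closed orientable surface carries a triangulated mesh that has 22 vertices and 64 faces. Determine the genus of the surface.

Every face is a triangle, so 2E = 3·64 = 192, giving E = 96.
χ = V − E + F = 22 − 96 + 64 = -10.
For a closed orientable surface χ = 2 − 2g, so g = (2 − (-10))/2 = 6.

6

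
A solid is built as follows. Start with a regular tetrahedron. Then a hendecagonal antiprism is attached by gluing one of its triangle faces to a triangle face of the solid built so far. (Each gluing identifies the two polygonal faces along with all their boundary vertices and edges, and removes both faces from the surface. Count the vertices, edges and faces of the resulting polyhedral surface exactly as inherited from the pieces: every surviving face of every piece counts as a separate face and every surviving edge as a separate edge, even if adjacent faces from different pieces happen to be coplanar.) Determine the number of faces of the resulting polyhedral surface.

26

A regular tetrahedron: V=4, E=6, F=4.
Attach a hendecagonal antiprism (V=22, E=44, F=24) along a 3-gon: merge 3 vertices and 3 edges, delete both glued faces → V=23, E=47, F=26.
Check: V − E + F = 23 − 47 + 26 = 2.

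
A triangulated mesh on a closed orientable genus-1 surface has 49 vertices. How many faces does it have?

χ = 2 − 2·1 = 0, and every face is a triangle so 3F = 2E.
V − E + F = 0 with E = 3F/2 gives 49 − (3/2 − 1)·F = 0, so F = 98 and E = 147.

98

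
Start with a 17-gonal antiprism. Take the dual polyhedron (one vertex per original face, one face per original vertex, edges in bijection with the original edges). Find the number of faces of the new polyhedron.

The base solid has V = 34, E = 68, F = 36.
The dual swaps V and F and preserves E: V′ = F = 36, E′ = E = 68, F′ = V = 34.

34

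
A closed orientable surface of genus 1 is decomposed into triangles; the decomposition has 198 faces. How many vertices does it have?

99

χ = 2 − 2·1 = 0, and every face is a triangle so 3F = 2E.
E = 3·198/2 = 297. Then V = 0 + E − F = 0 + 297 − 198 = 99.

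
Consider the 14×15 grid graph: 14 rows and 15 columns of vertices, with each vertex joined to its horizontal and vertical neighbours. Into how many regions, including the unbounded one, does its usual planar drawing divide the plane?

183

The grid has V = 14·15 = 210 vertices and E = 14·14 + 15·13 = 391 edges.
F = 2 − V + E = 2 − 210 + 391 = 183.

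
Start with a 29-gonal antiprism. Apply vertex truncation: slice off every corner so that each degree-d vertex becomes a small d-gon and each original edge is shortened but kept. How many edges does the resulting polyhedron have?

The base solid has V = 58, E = 116, F = 60.
Truncation replaces each original edge-end by a new vertex, so V′ = 2E = 232.
Each original edge survives, and each old vertex of degree d contributes d new edges; summing degrees gives Σd = 2E, so E′ = E + 2E = 3E = 348.
Each original face survives and each original vertex becomes one new face: F′ = F + V = 118.

348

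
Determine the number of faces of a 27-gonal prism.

A prism on an n-gon has two n-gon bases and n rectangular sides: V = 2·27 = 54, E = 3·27 = 81, F = 27 + 2 = 29.

29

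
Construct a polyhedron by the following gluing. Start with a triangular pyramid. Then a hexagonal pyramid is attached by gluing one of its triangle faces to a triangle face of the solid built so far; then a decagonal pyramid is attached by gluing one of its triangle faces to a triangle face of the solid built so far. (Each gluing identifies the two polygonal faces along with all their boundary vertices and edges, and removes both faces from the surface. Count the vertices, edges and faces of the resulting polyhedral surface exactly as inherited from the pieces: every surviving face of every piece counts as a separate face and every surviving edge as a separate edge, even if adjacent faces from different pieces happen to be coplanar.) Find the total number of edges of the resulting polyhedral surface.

32

A triangular pyramid: V=4, E=6, F=4.
Attach a hexagonal pyramid (V=7, E=12, F=7) along a 3-gon: merge 3 vertices and 3 edges, delete both glued faces → V=8, E=15, F=9.
Attach a decagonal pyramid (V=11, E=20, F=11) along a 3-gon: merge 3 vertices and 3 edges, delete both glued faces → V=16, E=32, F=18.
Check: V − E + F = 16 − 32 + 18 = 2.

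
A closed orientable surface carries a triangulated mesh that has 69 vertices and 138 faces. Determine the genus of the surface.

1

Every face is a triangle, so 2E = 3·138 = 414, giving E = 207.
χ = V − E + F = 69 − 207 + 138 = 0.
For a closed orientable surface χ = 2 − 2g, so g = (2 − (0))/2 = 1.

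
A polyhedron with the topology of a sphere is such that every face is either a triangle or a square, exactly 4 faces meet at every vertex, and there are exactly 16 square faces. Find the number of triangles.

8

Let x be the number of triangles; then F = 16 + x.
Edge–face incidences: 2E = 4·16 + 3·x = 64 + 3x.
Every vertex has degree 4, so 4V = 2E.
Euler: V − E + F = 2 ⇒ (2E)/4 − E + (16 + x) = 2.
Multiply by 8: 2·(2E) − 4·(2E) + 8·(16 + x) = 16, i.e. 128 + 8x − 2·(64 + 3x) = 16.
Collecting terms: 2x = 16, so x = 8.
Then 2E = 64 + 3·8 = 88, so E = 44, V = 2E/4 = 22, F = 16 + 8 = 24.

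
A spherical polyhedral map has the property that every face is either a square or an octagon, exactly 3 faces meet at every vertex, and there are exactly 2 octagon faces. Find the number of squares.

8

Let x be the number of squares; then F = 2 + x.
Edge–face incidences: 2E = 8·2 + 4·x = 16 + 4x.
Every vertex has degree 3, so 3V = 2E.
Euler: V − E + F = 2 ⇒ (2E)/3 − E + (2 + x) = 2.
Multiply by 6: 2·(2E) − 3·(2E) + 6·(2 + x) = 12, i.e. 12 + 6x − (16 + 4x) = 12.
Collecting terms: 2x − 4 = 12, so 2x = 16, so x = 8.
Then 2E = 16 + 4·8 = 48, so E = 24, V = 2E/3 = 16, F = 2 + 8 = 10.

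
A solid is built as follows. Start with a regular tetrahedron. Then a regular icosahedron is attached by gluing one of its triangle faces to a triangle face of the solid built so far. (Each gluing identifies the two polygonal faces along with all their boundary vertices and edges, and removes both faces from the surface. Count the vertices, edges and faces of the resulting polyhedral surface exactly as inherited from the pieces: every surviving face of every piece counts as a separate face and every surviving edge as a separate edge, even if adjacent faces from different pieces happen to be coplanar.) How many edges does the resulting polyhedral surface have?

A regular tetrahedron: V=4, E=6, F=4.
Attach a regular icosahedron (V=12, E=30, F=20) along a 3-gon: merge 3 vertices and 3 edges, delete both glued faces → V=13, E=33, F=22.
Check: V − E + F = 13 − 33 + 22 = 2.

33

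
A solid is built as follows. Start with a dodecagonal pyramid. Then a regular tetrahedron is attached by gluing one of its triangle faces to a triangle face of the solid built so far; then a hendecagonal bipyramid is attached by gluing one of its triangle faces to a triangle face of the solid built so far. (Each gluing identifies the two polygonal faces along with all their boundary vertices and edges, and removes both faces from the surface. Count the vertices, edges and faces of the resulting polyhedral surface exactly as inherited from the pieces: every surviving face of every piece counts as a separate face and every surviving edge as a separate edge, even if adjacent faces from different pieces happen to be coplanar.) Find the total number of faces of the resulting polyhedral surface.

35

A dodecagonal pyramid: V=13, E=24, F=13.
Attach a regular tetrahedron (V=4, E=6, F=4) along a 3-gon: merge 3 vertices and 3 edges, delete both glued faces → V=14, E=27, F=15.
Attach a hendecagonal bipyramid (V=13, E=33, F=22) along a 3-gon: merge 3 vertices and 3 edges, delete both glued faces → V=24, E=57, F=35.
Check: V − E + F = 24 − 57 + 35 = 2.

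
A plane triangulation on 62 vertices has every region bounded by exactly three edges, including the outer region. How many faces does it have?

120

In a plane triangulation 3F = 2E and V − E + F = 2, so F = 2V − 4 = 2·62 − 4 = 120.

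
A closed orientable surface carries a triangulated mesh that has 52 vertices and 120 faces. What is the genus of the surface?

5

Every face is a triangle, so 2E = 3·120 = 360, giving E = 180.
χ = V − E + F = 52 − 180 + 120 = -8.
For a closed orientable surface χ = 2 − 2g, so g = (2 − (-8))/2 = 5.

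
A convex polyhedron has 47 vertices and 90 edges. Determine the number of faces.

45

Here V − E + F = 2.
F = 2 − V + E = 2 − 47 + 90 = 45.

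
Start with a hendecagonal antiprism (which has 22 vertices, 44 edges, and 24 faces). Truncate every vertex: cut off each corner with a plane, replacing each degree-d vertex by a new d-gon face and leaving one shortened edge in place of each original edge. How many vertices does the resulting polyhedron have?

Truncation replaces each original edge-end by a new vertex, so V′ = 2E = 88.
Each original edge survives, and each old vertex of degree d contributes d new edges; summing degrees gives Σd = 2E, so E′ = E + 2E = 3E = 132.
Each original face survives and each original vertex becomes one new face: F′ = F + V = 46.

88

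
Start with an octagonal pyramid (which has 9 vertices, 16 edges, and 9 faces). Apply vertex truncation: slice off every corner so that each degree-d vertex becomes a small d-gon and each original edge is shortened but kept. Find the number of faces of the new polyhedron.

Truncation replaces each original edge-end by a new vertex, so V′ = 2E = 32.
Each original edge survives, and each old vertex of degree d contributes d new edges; summing degrees gives Σd = 2E, so E′ = E + 2E = 3E = 48.
Each original face survives and each original vertex becomes one new face: F′ = F + V = 18.

18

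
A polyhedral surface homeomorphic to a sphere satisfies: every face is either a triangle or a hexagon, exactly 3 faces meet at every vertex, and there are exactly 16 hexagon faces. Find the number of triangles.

Let x be the number of triangles; then F = 16 + x.
Edge–face incidences: 2E = 6·16 + 3·x = 96 + 3x.
Every vertex has degree 3, so 3V = 2E.
Euler: V − E + F = 2 ⇒ (2E)/3 − E + (16 + x) = 2.
Multiply by 6: 2·(2E) − 3·(2E) + 6·(16 + x) = 12, i.e. 96 + 6x − (96 + 3x) = 12.
Collecting terms: 3x = 12, so x = 4.
Then 2E = 96 + 3·4 = 108, so E = 54, V = 2E/3 = 36, F = 16 + 4 = 20.

4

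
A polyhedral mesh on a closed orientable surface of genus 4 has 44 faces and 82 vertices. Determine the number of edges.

132

For a closed orientable surface of genus 4, χ = 2 − 2·4 = -6.
E = V + F − (-6) = 82 + 44 − (-6) = 132.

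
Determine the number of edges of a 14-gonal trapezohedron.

The n-trapezohedron (dual of the n-antiprism) has V = 2·14 + 2 = 30, E = 4·14 = 56, F = 2·14 = 28.

56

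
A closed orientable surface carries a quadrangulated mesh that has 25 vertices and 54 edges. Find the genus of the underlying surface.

2

Every face is a square and each edge borders two faces, so 4F = 2·54, giving F = 27.
χ = V − E + F = 25 − 54 + 27 = -2.
For a closed orientable surface χ = 2 − 2g, so g = (2 − (-2))/2 = 2.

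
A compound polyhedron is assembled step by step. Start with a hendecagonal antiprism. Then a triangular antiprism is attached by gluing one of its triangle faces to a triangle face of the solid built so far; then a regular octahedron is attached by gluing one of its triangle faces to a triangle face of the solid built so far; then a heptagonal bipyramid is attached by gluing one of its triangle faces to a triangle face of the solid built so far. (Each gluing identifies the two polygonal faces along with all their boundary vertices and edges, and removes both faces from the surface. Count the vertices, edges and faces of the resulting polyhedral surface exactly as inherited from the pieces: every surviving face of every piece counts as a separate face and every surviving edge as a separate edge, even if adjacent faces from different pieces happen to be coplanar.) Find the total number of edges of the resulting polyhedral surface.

80

A hendecagonal antiprism: V=22, E=44, F=24.
Attach a triangular antiprism (V=6, E=12, F=8) along a 3-gon: merge 3 vertices and 3 edges, delete both glued faces → V=25, E=53, F=30.
Attach a regular octahedron (V=6, E=12, F=8) along a 3-gon: merge 3 vertices and 3 edges, delete both glued faces → V=28, E=62, F=36.
Attach a heptagonal bipyramid (V=9, E=21, F=14) along a 3-gon: merge 3 vertices and 3 edges, delete both glued faces → V=34, E=80, F=48.
Check: V − E + F = 34 − 80 + 48 = 2.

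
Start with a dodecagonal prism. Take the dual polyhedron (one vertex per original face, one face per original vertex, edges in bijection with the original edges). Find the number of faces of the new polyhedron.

24

The base solid has V = 24, E = 36, F = 14.
The dual swaps V and F and preserves E: V′ = F = 14, E′ = E = 36, F′ = V = 24.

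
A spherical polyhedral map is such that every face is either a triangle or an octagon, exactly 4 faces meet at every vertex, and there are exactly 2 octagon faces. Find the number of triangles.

16

Let x be the number of triangles; then F = 2 + x.
Edge–face incidences: 2E = 8·2 + 3·x = 16 + 3x.
Every vertex has degree 4, so 4V = 2E.
Euler: V − E + F = 2 ⇒ (2E)/4 − E + (2 + x) = 2.
Multiply by 8: 2·(2E) − 4·(2E) + 8·(2 + x) = 16, i.e. 16 + 8x − 2·(16 + 3x) = 16.
Collecting terms: 2x − 16 = 16, so 2x = 32, so x = 16.
Then 2E = 16 + 3·16 = 64, so E = 32, V = 2E/4 = 16, F = 2 + 16 = 18.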